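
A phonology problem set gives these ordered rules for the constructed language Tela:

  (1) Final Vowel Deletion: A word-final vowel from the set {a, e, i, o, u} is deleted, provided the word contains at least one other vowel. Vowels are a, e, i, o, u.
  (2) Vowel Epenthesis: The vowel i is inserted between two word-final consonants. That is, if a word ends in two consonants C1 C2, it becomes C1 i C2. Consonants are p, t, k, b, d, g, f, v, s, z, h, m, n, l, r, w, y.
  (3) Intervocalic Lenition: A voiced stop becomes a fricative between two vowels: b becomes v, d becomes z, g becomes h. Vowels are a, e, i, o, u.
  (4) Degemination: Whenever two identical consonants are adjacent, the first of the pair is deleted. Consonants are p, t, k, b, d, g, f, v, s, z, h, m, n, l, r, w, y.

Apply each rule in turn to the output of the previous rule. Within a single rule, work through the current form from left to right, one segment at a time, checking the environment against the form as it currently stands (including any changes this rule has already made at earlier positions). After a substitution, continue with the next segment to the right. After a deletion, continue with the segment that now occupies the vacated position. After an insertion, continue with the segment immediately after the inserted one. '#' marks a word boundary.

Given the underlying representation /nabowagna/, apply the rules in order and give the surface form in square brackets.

(1) Final Vowel Deletion: [nabowagna] → [nabowagn]
(2) Vowel Epenthesis: [nabowagn] → [nabowagin]
(3) Intervocalic Lenition: [nabowagin] → [navowahin]
(4) Degemination: no change — [navowahin]

[navowahin]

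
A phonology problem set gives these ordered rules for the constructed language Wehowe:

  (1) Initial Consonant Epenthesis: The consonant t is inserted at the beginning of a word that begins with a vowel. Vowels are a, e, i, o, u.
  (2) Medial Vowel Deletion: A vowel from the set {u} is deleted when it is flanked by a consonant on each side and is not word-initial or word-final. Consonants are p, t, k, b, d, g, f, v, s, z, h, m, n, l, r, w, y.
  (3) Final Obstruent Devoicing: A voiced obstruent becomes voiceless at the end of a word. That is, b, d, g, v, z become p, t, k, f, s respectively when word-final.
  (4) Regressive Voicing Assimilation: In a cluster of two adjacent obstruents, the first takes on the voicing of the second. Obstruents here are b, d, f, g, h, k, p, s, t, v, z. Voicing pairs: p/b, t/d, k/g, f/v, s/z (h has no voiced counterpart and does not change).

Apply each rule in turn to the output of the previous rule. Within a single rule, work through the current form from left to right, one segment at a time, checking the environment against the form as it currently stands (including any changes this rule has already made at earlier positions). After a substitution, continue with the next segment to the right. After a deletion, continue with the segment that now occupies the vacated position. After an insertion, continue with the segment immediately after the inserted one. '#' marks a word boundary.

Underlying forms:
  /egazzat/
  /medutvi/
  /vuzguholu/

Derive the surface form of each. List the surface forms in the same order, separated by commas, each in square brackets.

/egazzat/:
  (1) Initial Consonant Epenthesis: [egazzat] → [tegazzat]
  (2) Medial Vowel Deletion: no change — [tegazzat]
  (3) Final Obstruent Devoicing: no change — [tegazzat]
  (4) Regressive Voicing Assimilation: no change — [tegazzat]
/medutvi/:
  (1) Initial Consonant Epenthesis: no change — [medutvi]
  (2) Medial Vowel Deletion: [medutvi] → [medtvi]
  (3) Final Obstruent Devoicing: no change — [medtvi]
  (4) Regressive Voicing Assimilation: [medtvi] → [metdvi]
/vuzguholu/:
  (1) Initial Consonant Epenthesis: no change — [vuzguholu]
  (2) Medial Vowel Deletion: [vuzguholu] → [vzgholu]
  (3) Final Obstruent Devoicing: no change — [vzgholu]
  (4) Regressive Voicing Assimilation: [vzgholu] → [vzkholu]

[tegazzat], [metdvi], [vzkholu]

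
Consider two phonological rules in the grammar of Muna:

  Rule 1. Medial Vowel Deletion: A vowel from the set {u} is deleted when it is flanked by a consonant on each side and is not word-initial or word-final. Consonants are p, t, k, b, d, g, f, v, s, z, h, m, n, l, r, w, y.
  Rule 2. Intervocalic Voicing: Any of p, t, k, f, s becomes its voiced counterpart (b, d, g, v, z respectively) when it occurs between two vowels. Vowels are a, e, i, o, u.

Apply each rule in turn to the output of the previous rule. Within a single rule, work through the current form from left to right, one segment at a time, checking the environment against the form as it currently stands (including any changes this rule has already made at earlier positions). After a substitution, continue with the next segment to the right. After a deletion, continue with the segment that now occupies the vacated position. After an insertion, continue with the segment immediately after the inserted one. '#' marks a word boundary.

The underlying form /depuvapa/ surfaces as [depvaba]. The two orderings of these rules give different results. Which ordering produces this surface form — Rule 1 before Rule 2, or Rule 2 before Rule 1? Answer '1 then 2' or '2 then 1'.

1 then 2

Order 1 then 2:
  1 Medial Vowel Deletion: [depuvapa] → [depvapa]
  2 Intervocalic Voicing: [depvapa] → [depvaba]
  result: [depvaba]
Order 2 then 1:
  2 Intervocalic Voicing: [depuvapa] → [debuvaba]
  1 Medial Vowel Deletion: [debuvaba] → [debvaba]
  result: [debvaba]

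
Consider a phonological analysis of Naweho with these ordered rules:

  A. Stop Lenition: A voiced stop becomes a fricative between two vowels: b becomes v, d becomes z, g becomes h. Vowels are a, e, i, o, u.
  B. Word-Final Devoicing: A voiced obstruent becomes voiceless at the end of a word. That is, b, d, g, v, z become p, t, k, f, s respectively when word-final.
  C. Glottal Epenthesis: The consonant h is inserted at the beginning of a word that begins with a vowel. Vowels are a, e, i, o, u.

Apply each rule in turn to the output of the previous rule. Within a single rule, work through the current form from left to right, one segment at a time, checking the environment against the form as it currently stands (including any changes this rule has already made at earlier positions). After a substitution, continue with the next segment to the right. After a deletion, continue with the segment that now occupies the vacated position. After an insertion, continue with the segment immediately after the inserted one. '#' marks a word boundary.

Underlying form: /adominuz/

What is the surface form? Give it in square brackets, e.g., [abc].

A Stop Lenition: [adominuz] → [azominuz]
B Word-Final Devoicing: [azominuz] → [azominus]
C Glottal Epenthesis: [azominus] → [hazominus]

[hazominus]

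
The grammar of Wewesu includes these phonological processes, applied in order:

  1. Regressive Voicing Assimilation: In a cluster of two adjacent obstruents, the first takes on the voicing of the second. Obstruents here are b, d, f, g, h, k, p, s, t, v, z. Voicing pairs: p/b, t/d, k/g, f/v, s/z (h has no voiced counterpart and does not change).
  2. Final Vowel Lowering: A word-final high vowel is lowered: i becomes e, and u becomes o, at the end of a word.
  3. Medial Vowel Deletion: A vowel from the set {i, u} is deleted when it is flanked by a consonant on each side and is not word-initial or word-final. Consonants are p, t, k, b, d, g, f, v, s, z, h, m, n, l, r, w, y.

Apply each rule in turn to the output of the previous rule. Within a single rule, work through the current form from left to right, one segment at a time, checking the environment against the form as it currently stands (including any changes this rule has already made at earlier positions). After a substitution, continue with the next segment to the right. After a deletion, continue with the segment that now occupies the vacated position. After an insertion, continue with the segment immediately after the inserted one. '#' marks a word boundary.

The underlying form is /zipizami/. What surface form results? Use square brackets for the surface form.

[zpzame]

1 Regressive Voicing Assimilation: no change — [zipizami]
2 Final Vowel Lowering: [zipizami] → [zipizame]
3 Medial Vowel Deletion: [zipizame] → [zpzame]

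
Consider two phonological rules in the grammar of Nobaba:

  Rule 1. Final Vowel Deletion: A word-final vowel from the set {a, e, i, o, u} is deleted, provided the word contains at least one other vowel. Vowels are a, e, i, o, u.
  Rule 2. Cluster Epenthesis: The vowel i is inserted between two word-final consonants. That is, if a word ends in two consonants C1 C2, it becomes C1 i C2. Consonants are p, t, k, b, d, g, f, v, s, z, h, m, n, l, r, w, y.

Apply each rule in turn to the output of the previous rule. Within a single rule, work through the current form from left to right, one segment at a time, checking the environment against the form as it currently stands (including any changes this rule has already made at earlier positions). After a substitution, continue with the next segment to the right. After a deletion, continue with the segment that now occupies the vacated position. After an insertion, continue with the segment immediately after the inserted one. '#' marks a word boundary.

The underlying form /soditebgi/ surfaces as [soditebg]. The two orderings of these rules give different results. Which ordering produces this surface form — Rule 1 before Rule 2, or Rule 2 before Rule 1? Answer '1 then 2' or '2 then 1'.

Order 1 then 2:
  1 Final Vowel Deletion: [soditebgi] → [soditebg]
  2 Cluster Epenthesis: [soditebg] → [soditebig]
  result: [soditebig]
Order 2 then 1:
  2 Cluster Epenthesis: no change — [soditebgi]
  1 Final Vowel Deletion: [soditebgi] → [soditebg]
  result: [soditebg]

2 then 1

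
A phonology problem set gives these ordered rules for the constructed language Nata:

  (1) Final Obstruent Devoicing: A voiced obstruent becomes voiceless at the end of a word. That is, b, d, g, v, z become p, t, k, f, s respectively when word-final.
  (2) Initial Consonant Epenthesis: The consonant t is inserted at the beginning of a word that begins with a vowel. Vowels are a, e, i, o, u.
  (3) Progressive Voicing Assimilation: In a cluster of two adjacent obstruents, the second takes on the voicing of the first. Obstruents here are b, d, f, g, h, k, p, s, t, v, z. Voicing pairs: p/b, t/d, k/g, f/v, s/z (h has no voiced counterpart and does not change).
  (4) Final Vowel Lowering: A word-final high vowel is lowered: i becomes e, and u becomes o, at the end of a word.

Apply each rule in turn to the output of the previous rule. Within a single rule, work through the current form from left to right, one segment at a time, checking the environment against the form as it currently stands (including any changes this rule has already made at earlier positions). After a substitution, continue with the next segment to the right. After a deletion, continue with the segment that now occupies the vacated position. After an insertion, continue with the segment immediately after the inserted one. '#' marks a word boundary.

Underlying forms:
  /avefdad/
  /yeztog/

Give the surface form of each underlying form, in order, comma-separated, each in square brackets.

[taveftat], [yezdok]

/avefdad/:
  (1) Final Obstruent Devoicing: [avefdad] → [avefdat]
  (2) Initial Consonant Epenthesis: [avefdat] → [tavefdat]
  (3) Progressive Voicing Assimilation: [tavefdat] → [taveftat]
  (4) Final Vowel Lowering: no change — [taveftat]
/yeztog/:
  (1) Final Obstruent Devoicing: [yeztog] → [yeztok]
  (2) Initial Consonant Epenthesis: no change — [yeztok]
  (3) Progressive Voicing Assimilation: [yeztok] → [yezdok]
  (4) Final Vowel Lowering: no change — [yezdok]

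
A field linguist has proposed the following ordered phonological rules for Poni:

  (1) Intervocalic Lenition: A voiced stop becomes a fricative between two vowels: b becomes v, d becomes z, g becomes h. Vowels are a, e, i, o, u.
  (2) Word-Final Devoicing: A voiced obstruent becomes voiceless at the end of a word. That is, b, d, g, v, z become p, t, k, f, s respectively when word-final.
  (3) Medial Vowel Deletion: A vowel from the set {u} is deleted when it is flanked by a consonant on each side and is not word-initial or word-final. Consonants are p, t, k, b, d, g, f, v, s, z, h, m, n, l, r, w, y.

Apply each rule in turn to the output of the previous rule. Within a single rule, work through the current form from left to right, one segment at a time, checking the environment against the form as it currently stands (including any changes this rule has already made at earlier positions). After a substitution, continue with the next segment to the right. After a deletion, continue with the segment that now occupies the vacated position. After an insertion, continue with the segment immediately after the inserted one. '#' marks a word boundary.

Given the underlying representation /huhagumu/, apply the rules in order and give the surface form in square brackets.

(1) Intervocalic Lenition: [huhagumu] → [huhahumu]
(2) Word-Final Devoicing: no change — [huhahumu]
(3) Medial Vowel Deletion: [huhahumu] → [hhahmu]

[hhahmu]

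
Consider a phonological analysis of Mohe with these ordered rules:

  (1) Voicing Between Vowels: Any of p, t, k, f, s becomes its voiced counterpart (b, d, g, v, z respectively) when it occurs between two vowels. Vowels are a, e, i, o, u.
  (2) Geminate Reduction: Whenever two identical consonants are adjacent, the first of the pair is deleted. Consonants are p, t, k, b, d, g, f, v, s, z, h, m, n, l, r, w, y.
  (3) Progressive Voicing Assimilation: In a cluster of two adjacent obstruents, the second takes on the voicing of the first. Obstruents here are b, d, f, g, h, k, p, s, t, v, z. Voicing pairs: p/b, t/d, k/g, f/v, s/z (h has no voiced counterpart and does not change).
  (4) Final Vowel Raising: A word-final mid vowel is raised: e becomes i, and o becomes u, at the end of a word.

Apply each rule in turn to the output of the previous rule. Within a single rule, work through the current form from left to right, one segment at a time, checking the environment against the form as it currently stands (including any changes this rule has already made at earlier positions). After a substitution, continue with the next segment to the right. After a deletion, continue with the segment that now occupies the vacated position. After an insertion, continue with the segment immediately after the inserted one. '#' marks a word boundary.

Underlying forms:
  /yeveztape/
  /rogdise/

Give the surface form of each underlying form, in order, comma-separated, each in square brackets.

/yeveztape/:
  (1) Voicing Between Vowels: [yeveztape] → [yeveztabe]
  (2) Geminate Reduction: no change — [yeveztabe]
  (3) Progressive Voicing Assimilation: [yeveztabe] → [yevezdabe]
  (4) Final Vowel Raising: [yevezdabe] → [yevezdabi]
/rogdise/:
  (1) Voicing Between Vowels: [rogdise] → [rogdize]
  (2) Geminate Reduction: no change — [rogdize]
  (3) Progressive Voicing Assimilation: no change — [rogdize]
  (4) Final Vowel Raising: [rogdize] → [rogdizi]

[yevezdabi], [rogdizi]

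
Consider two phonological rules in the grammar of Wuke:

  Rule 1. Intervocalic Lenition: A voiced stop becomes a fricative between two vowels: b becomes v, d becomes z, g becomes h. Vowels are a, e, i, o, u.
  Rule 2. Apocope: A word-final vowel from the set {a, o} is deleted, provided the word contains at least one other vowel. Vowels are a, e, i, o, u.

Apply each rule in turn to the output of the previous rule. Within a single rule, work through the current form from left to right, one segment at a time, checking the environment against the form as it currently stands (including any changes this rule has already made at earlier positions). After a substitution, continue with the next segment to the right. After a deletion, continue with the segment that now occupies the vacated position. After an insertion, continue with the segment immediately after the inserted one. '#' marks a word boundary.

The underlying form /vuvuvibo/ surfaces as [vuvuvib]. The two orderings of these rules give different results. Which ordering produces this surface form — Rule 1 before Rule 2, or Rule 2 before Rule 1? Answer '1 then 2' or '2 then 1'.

Order 1 then 2:
  1 Intervocalic Lenition: [vuvuvibo] → [vuvuvivo]
  2 Apocope: [vuvuvivo] → [vuvuviv]
  result: [vuvuviv]
Order 2 then 1:
  2 Apocope: [vuvuvibo] → [vuvuvib]
  1 Intervocalic Lenition: no change — [vuvuvib]
  result: [vuvuvib]

2 then 1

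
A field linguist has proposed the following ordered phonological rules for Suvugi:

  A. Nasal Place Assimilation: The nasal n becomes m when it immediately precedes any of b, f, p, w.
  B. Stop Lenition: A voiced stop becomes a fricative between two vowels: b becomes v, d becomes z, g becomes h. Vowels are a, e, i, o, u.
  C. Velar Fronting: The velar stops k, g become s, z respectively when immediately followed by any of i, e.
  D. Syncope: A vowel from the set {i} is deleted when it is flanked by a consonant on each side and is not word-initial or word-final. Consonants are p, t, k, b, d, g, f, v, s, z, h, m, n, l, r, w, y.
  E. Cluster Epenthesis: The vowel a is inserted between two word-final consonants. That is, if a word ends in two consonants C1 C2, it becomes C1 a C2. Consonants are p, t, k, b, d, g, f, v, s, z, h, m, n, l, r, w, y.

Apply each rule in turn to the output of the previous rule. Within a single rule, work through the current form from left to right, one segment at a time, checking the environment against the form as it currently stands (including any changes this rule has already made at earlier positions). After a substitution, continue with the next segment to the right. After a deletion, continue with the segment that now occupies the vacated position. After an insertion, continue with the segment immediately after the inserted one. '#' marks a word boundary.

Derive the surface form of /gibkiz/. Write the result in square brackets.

A Nasal Place Assimilation: no change — [gibkiz]
B Stop Lenition: no change — [gibkiz]
C Velar Fronting: [gibkiz] → [zibsiz]
D Syncope: [zibsiz] → [zbsz]
E Cluster Epenthesis: [zbsz] → [zbsaz]

[zbsaz]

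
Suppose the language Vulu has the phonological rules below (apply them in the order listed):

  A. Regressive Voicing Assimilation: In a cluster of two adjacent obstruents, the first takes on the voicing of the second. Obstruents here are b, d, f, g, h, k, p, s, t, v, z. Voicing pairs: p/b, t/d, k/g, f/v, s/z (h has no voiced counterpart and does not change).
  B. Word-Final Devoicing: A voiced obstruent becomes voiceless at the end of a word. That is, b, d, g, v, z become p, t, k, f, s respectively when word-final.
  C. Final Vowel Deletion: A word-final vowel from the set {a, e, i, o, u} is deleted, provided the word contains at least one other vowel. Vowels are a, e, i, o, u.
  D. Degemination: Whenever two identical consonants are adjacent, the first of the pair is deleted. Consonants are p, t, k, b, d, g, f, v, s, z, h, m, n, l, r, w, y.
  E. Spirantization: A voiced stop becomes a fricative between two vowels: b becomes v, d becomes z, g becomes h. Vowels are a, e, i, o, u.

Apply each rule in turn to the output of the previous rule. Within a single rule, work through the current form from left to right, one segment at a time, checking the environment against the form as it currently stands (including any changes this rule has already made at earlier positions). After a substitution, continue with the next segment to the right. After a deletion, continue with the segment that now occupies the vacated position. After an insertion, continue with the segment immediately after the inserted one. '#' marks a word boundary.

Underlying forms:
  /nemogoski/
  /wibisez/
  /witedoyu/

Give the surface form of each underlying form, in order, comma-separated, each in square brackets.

/nemogoski/:
  A Regressive Voicing Assimilation: no change — [nemogoski]
  B Word-Final Devoicing: no change — [nemogoski]
  C Final Vowel Deletion: [nemogoski] → [nemogosk]
  D Degemination: no change — [nemogosk]
  E Spirantization: [nemogosk] → [nemohosk]
/wibisez/:
  A Regressive Voicing Assimilation: no change — [wibisez]
  B Word-Final Devoicing: [wibisez] → [wibises]
  C Final Vowel Deletion: no change — [wibises]
  D Degemination: no change — [wibises]
  E Spirantization: [wibises] → [wivises]
/witedoyu/:
  A Regressive Voicing Assimilation: no change — [witedoyu]
  B Word-Final Devoicing: no change — [witedoyu]
  C Final Vowel Deletion: [witedoyu] → [witedoy]
  D Degemination: no change — [witedoy]
  E Spirantization: [witedoy] → [witezoy]

[nemohosk], [wivises], [witezoy]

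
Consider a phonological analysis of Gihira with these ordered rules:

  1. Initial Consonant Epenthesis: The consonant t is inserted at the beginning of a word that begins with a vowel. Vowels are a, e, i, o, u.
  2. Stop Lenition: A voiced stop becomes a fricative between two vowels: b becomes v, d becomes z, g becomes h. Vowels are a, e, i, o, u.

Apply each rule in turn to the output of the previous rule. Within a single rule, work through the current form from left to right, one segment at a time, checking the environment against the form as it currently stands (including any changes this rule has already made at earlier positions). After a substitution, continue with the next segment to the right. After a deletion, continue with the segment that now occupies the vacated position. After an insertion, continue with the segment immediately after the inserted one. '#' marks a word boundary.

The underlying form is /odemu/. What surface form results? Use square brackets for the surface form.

[tozemu]

1 Initial Consonant Epenthesis: [odemu] → [todemu]
2 Stop Lenition: [todemu] → [tozemu]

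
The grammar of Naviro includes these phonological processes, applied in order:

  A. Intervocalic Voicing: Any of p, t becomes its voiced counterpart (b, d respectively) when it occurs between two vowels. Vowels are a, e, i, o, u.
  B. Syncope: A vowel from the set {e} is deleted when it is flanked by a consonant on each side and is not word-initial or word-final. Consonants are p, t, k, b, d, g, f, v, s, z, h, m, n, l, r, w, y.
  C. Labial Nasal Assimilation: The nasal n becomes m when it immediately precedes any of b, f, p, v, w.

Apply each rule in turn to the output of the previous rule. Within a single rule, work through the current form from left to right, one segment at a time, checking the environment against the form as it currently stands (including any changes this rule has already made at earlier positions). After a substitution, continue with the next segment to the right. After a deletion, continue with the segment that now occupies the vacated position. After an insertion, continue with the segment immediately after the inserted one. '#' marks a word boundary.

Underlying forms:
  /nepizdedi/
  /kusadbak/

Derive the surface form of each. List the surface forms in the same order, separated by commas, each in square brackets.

[mbizddi], [kusadbak]

/nepizdedi/:
  A Intervocalic Voicing: [nepizdedi] → [nebizdedi]
  B Syncope: [nebizdedi] → [nbizddi]
  C Labial Nasal Assimilation: [nbizddi] → [mbizddi]
/kusadbak/:
  A Intervocalic Voicing: no change — [kusadbak]
  B Syncope: no change — [kusadbak]
  C Labial Nasal Assimilation: no change — [kusadbak]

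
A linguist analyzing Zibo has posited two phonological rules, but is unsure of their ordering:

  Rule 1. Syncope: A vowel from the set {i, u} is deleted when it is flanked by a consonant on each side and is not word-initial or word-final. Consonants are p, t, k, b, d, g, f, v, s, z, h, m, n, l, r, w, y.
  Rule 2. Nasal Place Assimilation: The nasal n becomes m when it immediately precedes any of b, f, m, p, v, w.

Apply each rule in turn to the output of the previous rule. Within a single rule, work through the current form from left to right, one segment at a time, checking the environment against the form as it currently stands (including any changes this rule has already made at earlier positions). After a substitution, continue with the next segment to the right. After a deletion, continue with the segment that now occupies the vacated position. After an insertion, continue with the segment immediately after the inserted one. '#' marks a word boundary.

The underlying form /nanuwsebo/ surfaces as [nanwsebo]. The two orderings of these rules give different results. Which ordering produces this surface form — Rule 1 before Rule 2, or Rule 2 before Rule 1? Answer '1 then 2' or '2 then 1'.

Order 1 then 2:
  1 Syncope: [nanuwsebo] → [nanwsebo]
  2 Nasal Place Assimilation: [nanwsebo] → [namwsebo]
  result: [namwsebo]
Order 2 then 1:
  2 Nasal Place Assimilation: no change — [nanuwsebo]
  1 Syncope: [nanuwsebo] → [nanwsebo]
  result: [nanwsebo]

2 then 1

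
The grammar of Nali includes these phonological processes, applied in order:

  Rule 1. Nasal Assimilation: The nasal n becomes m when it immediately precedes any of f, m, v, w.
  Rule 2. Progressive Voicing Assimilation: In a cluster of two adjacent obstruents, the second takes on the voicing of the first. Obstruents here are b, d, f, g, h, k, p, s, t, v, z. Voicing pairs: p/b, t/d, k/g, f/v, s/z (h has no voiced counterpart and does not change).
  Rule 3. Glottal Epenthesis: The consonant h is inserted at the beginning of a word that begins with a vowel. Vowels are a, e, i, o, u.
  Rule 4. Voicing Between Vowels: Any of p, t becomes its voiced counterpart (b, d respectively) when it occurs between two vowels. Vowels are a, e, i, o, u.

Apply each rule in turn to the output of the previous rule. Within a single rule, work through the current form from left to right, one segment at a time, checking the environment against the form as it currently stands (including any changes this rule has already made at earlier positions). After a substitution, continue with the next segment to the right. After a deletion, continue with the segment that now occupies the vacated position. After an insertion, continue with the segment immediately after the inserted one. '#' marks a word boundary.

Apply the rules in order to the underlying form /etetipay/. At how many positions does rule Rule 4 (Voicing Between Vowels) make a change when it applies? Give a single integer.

Rule 1 Nasal Assimilation: no change — [etetipay]
Rule 2 Progressive Voicing Assimilation: no change — [etetipay]
Rule 3 Glottal Epenthesis: [etetipay] → [hetetipay]
Rule 4 Voicing Between Vowels: [hetetipay] → [hededibay]
Rule Rule 4 changed 3 position(s).

3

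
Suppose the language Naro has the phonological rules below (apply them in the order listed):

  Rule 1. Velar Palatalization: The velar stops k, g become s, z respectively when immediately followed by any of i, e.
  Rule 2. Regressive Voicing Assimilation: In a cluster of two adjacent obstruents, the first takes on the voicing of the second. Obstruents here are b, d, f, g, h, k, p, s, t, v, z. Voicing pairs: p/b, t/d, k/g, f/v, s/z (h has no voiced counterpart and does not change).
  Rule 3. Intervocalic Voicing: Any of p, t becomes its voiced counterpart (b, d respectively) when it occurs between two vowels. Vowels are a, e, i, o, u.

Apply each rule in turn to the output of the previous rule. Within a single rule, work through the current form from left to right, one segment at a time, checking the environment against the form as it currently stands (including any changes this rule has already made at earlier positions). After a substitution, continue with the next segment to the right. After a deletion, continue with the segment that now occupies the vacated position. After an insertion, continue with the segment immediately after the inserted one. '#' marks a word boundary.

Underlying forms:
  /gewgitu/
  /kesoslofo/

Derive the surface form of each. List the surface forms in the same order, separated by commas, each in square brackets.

/gewgitu/:
  Rule 1 Velar Palatalization: [gewgitu] → [zewzitu]
  Rule 2 Regressive Voicing Assimilation: no change — [zewzitu]
  Rule 3 Intervocalic Voicing: [zewzitu] → [zewzidu]
/kesoslofo/:
  Rule 1 Velar Palatalization: [kesoslofo] → [sesoslofo]
  Rule 2 Regressive Voicing Assimilation: no change — [sesoslofo]
  Rule 3 Intervocalic Voicing: no change — [sesoslofo]

[zewzidu], [sesoslofo]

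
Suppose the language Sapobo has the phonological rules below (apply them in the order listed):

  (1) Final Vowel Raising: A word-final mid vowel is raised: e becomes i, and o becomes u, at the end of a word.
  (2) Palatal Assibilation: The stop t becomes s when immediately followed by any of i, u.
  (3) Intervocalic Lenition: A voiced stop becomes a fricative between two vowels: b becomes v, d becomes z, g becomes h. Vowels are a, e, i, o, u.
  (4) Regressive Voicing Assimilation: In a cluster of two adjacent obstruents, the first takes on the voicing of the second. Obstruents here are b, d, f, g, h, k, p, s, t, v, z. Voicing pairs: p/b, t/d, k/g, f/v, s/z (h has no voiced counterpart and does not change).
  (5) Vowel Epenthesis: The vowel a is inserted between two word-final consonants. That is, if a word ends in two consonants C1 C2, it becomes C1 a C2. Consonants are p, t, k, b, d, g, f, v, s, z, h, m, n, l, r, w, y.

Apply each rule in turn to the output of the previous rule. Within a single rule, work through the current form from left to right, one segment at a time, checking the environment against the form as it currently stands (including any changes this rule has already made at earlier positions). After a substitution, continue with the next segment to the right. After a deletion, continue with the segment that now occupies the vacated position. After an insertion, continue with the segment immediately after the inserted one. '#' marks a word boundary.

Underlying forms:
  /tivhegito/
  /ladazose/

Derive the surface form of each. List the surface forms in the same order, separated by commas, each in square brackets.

[sifhehisu], [lazazosi]

/tivhegito/:
  (1) Final Vowel Raising: [tivhegito] → [tivhegitu]
  (2) Palatal Assibilation: [tivhegitu] → [sivhegisu]
  (3) Intervocalic Lenition: [sivhegisu] → [sivhehisu]
  (4) Regressive Voicing Assimilation: [sivhehisu] → [sifhehisu]
  (5) Vowel Epenthesis: no change — [sifhehisu]
/ladazose/:
  (1) Final Vowel Raising: [ladazose] → [ladazosi]
  (2) Palatal Assibilation: no change — [ladazosi]
  (3) Intervocalic Lenition: [ladazosi] → [lazazosi]
  (4) Regressive Voicing Assimilation: no change — [lazazosi]
  (5) Vowel Epenthesis: no change — [lazazosi]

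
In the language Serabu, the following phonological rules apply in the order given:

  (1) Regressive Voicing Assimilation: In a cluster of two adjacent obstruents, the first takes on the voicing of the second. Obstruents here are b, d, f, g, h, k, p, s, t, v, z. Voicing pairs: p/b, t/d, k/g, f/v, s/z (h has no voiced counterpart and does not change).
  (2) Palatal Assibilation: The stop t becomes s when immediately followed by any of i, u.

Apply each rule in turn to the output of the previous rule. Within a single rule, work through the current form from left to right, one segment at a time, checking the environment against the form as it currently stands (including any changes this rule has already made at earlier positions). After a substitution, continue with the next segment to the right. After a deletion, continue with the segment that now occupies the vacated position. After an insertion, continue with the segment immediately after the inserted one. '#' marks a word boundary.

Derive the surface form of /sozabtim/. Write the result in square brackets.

[sozapsim]

(1) Regressive Voicing Assimilation: [sozabtim] → [sozaptim]
(2) Palatal Assibilation: [sozaptim] → [sozapsim]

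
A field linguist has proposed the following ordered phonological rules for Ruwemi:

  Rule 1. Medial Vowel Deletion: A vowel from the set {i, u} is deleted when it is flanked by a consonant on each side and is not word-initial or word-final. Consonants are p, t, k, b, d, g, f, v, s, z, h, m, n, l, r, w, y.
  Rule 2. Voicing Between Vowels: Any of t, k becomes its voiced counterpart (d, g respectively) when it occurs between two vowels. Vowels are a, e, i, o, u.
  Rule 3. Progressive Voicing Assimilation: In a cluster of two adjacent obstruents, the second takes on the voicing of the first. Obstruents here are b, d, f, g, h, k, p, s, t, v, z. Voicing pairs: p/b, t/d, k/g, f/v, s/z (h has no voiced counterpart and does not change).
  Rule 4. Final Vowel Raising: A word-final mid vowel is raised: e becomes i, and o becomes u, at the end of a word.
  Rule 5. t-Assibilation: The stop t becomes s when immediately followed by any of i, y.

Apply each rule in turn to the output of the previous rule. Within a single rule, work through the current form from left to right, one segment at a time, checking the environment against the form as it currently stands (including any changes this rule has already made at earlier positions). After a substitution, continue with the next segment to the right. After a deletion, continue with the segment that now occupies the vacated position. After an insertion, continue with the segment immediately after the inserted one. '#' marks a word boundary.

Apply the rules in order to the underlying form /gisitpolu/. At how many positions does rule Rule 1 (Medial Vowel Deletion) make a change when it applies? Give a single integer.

Rule 1 Medial Vowel Deletion: [gisitpolu] → [gstpolu]
Rule 2 Voicing Between Vowels: no change — [gstpolu]
Rule 3 Progressive Voicing Assimilation: [gstpolu] → [gzdbolu]
Rule 4 Final Vowel Raising: no change — [gzdbolu]
Rule 5 t-Assibilation: no change — [gzdbolu]
Rule Rule 1 changed 2 position(s).

2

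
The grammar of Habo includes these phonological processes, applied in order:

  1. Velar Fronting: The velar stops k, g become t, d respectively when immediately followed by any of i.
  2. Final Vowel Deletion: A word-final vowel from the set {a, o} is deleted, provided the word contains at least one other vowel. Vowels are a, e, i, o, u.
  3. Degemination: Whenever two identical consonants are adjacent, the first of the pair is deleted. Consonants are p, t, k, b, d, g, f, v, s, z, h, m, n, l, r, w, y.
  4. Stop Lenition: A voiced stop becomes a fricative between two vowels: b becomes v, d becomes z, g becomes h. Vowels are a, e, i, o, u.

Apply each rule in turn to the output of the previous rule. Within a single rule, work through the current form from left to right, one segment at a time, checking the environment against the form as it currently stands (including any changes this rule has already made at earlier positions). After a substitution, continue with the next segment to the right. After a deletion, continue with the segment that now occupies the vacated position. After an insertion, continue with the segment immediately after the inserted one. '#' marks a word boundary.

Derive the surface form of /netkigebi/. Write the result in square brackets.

[netihevi]

1 Velar Fronting: [netkigebi] → [nettigebi]
2 Final Vowel Deletion: no change — [nettigebi]
3 Degemination: [nettigebi] → [netigebi]
4 Stop Lenition: [netigebi] → [netihevi]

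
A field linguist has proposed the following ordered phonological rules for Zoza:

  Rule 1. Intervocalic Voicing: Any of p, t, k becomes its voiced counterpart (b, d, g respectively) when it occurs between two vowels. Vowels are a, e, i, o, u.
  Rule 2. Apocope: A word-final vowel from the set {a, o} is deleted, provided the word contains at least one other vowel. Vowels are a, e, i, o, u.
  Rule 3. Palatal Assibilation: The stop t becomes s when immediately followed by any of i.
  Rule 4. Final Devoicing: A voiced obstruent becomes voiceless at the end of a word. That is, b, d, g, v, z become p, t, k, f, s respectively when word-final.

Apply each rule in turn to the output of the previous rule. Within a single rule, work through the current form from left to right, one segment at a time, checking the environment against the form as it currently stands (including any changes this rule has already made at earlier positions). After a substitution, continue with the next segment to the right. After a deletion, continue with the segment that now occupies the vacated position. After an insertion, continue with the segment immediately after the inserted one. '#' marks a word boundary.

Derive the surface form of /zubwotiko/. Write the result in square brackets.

[zubwodik]

Rule 1 Intervocalic Voicing: [zubwotiko] → [zubwodigo]
Rule 2 Apocope: [zubwodigo] → [zubwodig]
Rule 3 Palatal Assibilation: no change — [zubwodig]
Rule 4 Final Devoicing: [zubwodig] → [zubwodik]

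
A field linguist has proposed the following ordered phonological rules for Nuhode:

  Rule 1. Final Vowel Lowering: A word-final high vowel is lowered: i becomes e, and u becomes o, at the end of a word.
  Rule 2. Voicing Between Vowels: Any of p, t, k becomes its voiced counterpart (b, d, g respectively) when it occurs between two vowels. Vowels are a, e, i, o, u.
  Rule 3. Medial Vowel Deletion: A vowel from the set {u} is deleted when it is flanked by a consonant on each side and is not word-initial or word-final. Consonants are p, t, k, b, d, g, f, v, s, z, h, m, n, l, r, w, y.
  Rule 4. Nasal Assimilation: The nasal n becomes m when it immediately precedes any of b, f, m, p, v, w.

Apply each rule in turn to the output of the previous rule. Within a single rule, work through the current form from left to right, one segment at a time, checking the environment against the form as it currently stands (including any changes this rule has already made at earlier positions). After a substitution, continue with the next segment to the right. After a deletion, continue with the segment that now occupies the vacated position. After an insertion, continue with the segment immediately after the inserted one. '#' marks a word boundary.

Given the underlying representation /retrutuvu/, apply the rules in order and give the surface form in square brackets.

[retrdvo]

Rule 1 Final Vowel Lowering: [retrutuvu] → [retrutuvo]
Rule 2 Voicing Between Vowels: [retrutuvo] → [retruduvo]
Rule 3 Medial Vowel Deletion: [retruduvo] → [retrdvo]
Rule 4 Nasal Assimilation: no change — [retrdvo]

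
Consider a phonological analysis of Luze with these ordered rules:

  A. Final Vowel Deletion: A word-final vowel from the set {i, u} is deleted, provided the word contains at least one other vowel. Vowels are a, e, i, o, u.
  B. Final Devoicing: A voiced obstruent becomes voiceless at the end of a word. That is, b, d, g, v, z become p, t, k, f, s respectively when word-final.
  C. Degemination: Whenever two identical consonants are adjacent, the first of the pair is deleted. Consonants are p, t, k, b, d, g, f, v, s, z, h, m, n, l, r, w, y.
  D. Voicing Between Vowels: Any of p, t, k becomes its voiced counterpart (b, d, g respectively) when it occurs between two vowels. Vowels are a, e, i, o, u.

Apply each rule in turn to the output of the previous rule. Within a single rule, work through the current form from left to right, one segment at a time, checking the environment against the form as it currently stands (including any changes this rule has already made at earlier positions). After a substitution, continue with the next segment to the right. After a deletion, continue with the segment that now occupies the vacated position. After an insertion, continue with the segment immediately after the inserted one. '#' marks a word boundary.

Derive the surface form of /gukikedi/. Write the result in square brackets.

A Final Vowel Deletion: [gukikedi] → [gukiked]
B Final Devoicing: [gukiked] → [gukiket]
C Degemination: no change — [gukiket]
D Voicing Between Vowels: [gukiket] → [gugiget]

[gugiget]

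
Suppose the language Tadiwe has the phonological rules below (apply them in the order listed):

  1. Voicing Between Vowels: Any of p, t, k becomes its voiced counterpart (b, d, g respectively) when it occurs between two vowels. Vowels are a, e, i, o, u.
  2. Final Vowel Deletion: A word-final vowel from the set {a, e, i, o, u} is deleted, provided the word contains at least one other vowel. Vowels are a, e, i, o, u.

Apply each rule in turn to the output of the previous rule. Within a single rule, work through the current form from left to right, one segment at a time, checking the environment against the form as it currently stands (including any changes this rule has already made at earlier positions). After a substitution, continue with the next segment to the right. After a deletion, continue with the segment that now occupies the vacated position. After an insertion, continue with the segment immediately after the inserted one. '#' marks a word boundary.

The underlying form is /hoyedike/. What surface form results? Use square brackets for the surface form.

1 Voicing Between Vowels: [hoyedike] → [hoyedige]
2 Final Vowel Deletion: [hoyedige] → [hoyedig]

[hoyedig]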